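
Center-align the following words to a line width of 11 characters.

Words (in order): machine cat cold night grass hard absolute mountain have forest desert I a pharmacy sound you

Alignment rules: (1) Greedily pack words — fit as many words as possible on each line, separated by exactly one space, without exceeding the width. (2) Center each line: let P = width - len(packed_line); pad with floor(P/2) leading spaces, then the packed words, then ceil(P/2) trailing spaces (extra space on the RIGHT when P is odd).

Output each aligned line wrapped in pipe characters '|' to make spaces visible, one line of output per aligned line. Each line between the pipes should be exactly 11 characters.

Answer: |machine cat|
|cold night |
|grass hard |
| absolute  |
| mountain  |
|have forest|
|desert I a |
| pharmacy  |
| sound you |

Derivation:
Line 1: ['machine', 'cat'] (min_width=11, slack=0)
Line 2: ['cold', 'night'] (min_width=10, slack=1)
Line 3: ['grass', 'hard'] (min_width=10, slack=1)
Line 4: ['absolute'] (min_width=8, slack=3)
Line 5: ['mountain'] (min_width=8, slack=3)
Line 6: ['have', 'forest'] (min_width=11, slack=0)
Line 7: ['desert', 'I', 'a'] (min_width=10, slack=1)
Line 8: ['pharmacy'] (min_width=8, slack=3)
Line 9: ['sound', 'you'] (min_width=9, slack=2)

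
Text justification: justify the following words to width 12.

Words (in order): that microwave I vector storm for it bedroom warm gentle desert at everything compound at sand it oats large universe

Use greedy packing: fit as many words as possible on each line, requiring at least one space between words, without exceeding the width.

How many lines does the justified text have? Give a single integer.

Answer: 12

Derivation:
Line 1: ['that'] (min_width=4, slack=8)
Line 2: ['microwave', 'I'] (min_width=11, slack=1)
Line 3: ['vector', 'storm'] (min_width=12, slack=0)
Line 4: ['for', 'it'] (min_width=6, slack=6)
Line 5: ['bedroom', 'warm'] (min_width=12, slack=0)
Line 6: ['gentle'] (min_width=6, slack=6)
Line 7: ['desert', 'at'] (min_width=9, slack=3)
Line 8: ['everything'] (min_width=10, slack=2)
Line 9: ['compound', 'at'] (min_width=11, slack=1)
Line 10: ['sand', 'it', 'oats'] (min_width=12, slack=0)
Line 11: ['large'] (min_width=5, slack=7)
Line 12: ['universe'] (min_width=8, slack=4)
Total lines: 12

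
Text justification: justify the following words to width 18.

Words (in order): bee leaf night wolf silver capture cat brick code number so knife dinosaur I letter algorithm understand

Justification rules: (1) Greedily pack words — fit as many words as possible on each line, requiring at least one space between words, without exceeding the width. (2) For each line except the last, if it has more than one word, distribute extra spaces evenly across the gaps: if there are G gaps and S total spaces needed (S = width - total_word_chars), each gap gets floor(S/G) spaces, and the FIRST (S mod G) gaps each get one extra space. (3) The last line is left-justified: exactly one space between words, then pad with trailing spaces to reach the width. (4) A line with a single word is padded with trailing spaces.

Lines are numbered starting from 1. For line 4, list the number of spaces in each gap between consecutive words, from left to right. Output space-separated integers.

Answer: 3 3

Derivation:
Line 1: ['bee', 'leaf', 'night'] (min_width=14, slack=4)
Line 2: ['wolf', 'silver'] (min_width=11, slack=7)
Line 3: ['capture', 'cat', 'brick'] (min_width=17, slack=1)
Line 4: ['code', 'number', 'so'] (min_width=14, slack=4)
Line 5: ['knife', 'dinosaur', 'I'] (min_width=16, slack=2)
Line 6: ['letter', 'algorithm'] (min_width=16, slack=2)
Line 7: ['understand'] (min_width=10, slack=8)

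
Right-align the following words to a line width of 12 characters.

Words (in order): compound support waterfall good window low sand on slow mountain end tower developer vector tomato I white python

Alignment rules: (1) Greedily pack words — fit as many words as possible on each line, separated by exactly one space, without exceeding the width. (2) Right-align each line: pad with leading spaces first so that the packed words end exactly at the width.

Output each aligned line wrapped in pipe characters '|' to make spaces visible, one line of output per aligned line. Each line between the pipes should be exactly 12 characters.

Line 1: ['compound'] (min_width=8, slack=4)
Line 2: ['support'] (min_width=7, slack=5)
Line 3: ['waterfall'] (min_width=9, slack=3)
Line 4: ['good', 'window'] (min_width=11, slack=1)
Line 5: ['low', 'sand', 'on'] (min_width=11, slack=1)
Line 6: ['slow'] (min_width=4, slack=8)
Line 7: ['mountain', 'end'] (min_width=12, slack=0)
Line 8: ['tower'] (min_width=5, slack=7)
Line 9: ['developer'] (min_width=9, slack=3)
Line 10: ['vector'] (min_width=6, slack=6)
Line 11: ['tomato', 'I'] (min_width=8, slack=4)
Line 12: ['white', 'python'] (min_width=12, slack=0)

Answer: |    compound|
|     support|
|   waterfall|
| good window|
| low sand on|
|        slow|
|mountain end|
|       tower|
|   developer|
|      vector|
|    tomato I|
|white python|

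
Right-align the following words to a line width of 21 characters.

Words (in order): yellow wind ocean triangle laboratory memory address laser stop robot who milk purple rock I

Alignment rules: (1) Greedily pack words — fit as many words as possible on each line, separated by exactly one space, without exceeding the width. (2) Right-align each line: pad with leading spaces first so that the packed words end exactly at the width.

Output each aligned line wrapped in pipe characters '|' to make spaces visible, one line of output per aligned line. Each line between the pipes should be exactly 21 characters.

Answer: |    yellow wind ocean|
|  triangle laboratory|
| memory address laser|
|  stop robot who milk|
|        purple rock I|

Derivation:
Line 1: ['yellow', 'wind', 'ocean'] (min_width=17, slack=4)
Line 2: ['triangle', 'laboratory'] (min_width=19, slack=2)
Line 3: ['memory', 'address', 'laser'] (min_width=20, slack=1)
Line 4: ['stop', 'robot', 'who', 'milk'] (min_width=19, slack=2)
Line 5: ['purple', 'rock', 'I'] (min_width=13, slack=8)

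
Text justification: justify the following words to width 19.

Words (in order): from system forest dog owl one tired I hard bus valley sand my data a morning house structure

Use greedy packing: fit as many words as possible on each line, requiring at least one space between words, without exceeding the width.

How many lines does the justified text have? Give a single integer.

Answer: 6

Derivation:
Line 1: ['from', 'system', 'forest'] (min_width=18, slack=1)
Line 2: ['dog', 'owl', 'one', 'tired', 'I'] (min_width=19, slack=0)
Line 3: ['hard', 'bus', 'valley'] (min_width=15, slack=4)
Line 4: ['sand', 'my', 'data', 'a'] (min_width=14, slack=5)
Line 5: ['morning', 'house'] (min_width=13, slack=6)
Line 6: ['structure'] (min_width=9, slack=10)
Total lines: 6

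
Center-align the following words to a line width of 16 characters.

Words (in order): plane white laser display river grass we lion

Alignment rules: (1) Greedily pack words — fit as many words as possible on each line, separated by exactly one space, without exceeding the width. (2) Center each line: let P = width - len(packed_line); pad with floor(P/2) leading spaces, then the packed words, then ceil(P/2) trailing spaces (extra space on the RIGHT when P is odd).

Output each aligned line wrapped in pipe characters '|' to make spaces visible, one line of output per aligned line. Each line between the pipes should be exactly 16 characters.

Answer: |  plane white   |
| laser display  |
| river grass we |
|      lion      |

Derivation:
Line 1: ['plane', 'white'] (min_width=11, slack=5)
Line 2: ['laser', 'display'] (min_width=13, slack=3)
Line 3: ['river', 'grass', 'we'] (min_width=14, slack=2)
Line 4: ['lion'] (min_width=4, slack=12)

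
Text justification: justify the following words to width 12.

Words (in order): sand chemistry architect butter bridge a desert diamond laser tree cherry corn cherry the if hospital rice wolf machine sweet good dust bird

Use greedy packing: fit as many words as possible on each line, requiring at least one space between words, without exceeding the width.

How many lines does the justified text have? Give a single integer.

Line 1: ['sand'] (min_width=4, slack=8)
Line 2: ['chemistry'] (min_width=9, slack=3)
Line 3: ['architect'] (min_width=9, slack=3)
Line 4: ['butter'] (min_width=6, slack=6)
Line 5: ['bridge', 'a'] (min_width=8, slack=4)
Line 6: ['desert'] (min_width=6, slack=6)
Line 7: ['diamond'] (min_width=7, slack=5)
Line 8: ['laser', 'tree'] (min_width=10, slack=2)
Line 9: ['cherry', 'corn'] (min_width=11, slack=1)
Line 10: ['cherry', 'the'] (min_width=10, slack=2)
Line 11: ['if', 'hospital'] (min_width=11, slack=1)
Line 12: ['rice', 'wolf'] (min_width=9, slack=3)
Line 13: ['machine'] (min_width=7, slack=5)
Line 14: ['sweet', 'good'] (min_width=10, slack=2)
Line 15: ['dust', 'bird'] (min_width=9, slack=3)
Total lines: 15

Answer: 15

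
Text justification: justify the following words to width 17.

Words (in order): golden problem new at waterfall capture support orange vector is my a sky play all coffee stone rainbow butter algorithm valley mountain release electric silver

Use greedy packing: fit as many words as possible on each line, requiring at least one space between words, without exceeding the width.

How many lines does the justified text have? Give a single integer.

Answer: 10

Derivation:
Line 1: ['golden', 'problem'] (min_width=14, slack=3)
Line 2: ['new', 'at', 'waterfall'] (min_width=16, slack=1)
Line 3: ['capture', 'support'] (min_width=15, slack=2)
Line 4: ['orange', 'vector', 'is'] (min_width=16, slack=1)
Line 5: ['my', 'a', 'sky', 'play', 'all'] (min_width=17, slack=0)
Line 6: ['coffee', 'stone'] (min_width=12, slack=5)
Line 7: ['rainbow', 'butter'] (min_width=14, slack=3)
Line 8: ['algorithm', 'valley'] (min_width=16, slack=1)
Line 9: ['mountain', 'release'] (min_width=16, slack=1)
Line 10: ['electric', 'silver'] (min_width=15, slack=2)
Total lines: 10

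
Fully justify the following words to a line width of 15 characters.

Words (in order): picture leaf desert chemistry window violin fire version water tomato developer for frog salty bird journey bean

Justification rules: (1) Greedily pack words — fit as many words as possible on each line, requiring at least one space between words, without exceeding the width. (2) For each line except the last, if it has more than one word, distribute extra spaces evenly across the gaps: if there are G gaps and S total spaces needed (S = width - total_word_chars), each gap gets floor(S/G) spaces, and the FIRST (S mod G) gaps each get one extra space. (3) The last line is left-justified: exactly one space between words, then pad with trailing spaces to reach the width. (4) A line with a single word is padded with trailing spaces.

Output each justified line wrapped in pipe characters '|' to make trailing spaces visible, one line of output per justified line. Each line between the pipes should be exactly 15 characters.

Line 1: ['picture', 'leaf'] (min_width=12, slack=3)
Line 2: ['desert'] (min_width=6, slack=9)
Line 3: ['chemistry'] (min_width=9, slack=6)
Line 4: ['window', 'violin'] (min_width=13, slack=2)
Line 5: ['fire', 'version'] (min_width=12, slack=3)
Line 6: ['water', 'tomato'] (min_width=12, slack=3)
Line 7: ['developer', 'for'] (min_width=13, slack=2)
Line 8: ['frog', 'salty', 'bird'] (min_width=15, slack=0)
Line 9: ['journey', 'bean'] (min_width=12, slack=3)

Answer: |picture    leaf|
|desert         |
|chemistry      |
|window   violin|
|fire    version|
|water    tomato|
|developer   for|
|frog salty bird|
|journey bean   |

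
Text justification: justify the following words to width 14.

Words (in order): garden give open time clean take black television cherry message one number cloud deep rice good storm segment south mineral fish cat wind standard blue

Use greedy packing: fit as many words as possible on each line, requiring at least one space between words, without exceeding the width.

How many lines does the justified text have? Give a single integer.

Line 1: ['garden', 'give'] (min_width=11, slack=3)
Line 2: ['open', 'time'] (min_width=9, slack=5)
Line 3: ['clean', 'take'] (min_width=10, slack=4)
Line 4: ['black'] (min_width=5, slack=9)
Line 5: ['television'] (min_width=10, slack=4)
Line 6: ['cherry', 'message'] (min_width=14, slack=0)
Line 7: ['one', 'number'] (min_width=10, slack=4)
Line 8: ['cloud', 'deep'] (min_width=10, slack=4)
Line 9: ['rice', 'good'] (min_width=9, slack=5)
Line 10: ['storm', 'segment'] (min_width=13, slack=1)
Line 11: ['south', 'mineral'] (min_width=13, slack=1)
Line 12: ['fish', 'cat', 'wind'] (min_width=13, slack=1)
Line 13: ['standard', 'blue'] (min_width=13, slack=1)
Total lines: 13

Answer: 13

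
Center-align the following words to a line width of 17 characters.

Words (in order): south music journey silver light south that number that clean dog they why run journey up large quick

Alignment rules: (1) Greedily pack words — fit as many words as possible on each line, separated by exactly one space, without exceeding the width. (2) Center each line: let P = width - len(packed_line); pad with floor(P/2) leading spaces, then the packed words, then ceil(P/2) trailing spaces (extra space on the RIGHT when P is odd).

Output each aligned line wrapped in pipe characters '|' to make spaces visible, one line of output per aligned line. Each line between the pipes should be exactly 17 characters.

Answer: |   south music   |
| journey silver  |
|light south that |
|number that clean|
|dog they why run |
|journey up large |
|      quick      |

Derivation:
Line 1: ['south', 'music'] (min_width=11, slack=6)
Line 2: ['journey', 'silver'] (min_width=14, slack=3)
Line 3: ['light', 'south', 'that'] (min_width=16, slack=1)
Line 4: ['number', 'that', 'clean'] (min_width=17, slack=0)
Line 5: ['dog', 'they', 'why', 'run'] (min_width=16, slack=1)
Line 6: ['journey', 'up', 'large'] (min_width=16, slack=1)
Line 7: ['quick'] (min_width=5, slack=12)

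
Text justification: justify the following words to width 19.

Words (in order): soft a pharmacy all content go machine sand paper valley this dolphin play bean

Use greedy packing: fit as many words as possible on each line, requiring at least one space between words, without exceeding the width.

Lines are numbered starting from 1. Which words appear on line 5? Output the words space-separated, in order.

Answer: bean

Derivation:
Line 1: ['soft', 'a', 'pharmacy', 'all'] (min_width=19, slack=0)
Line 2: ['content', 'go', 'machine'] (min_width=18, slack=1)
Line 3: ['sand', 'paper', 'valley'] (min_width=17, slack=2)
Line 4: ['this', 'dolphin', 'play'] (min_width=17, slack=2)
Line 5: ['bean'] (min_width=4, slack=15)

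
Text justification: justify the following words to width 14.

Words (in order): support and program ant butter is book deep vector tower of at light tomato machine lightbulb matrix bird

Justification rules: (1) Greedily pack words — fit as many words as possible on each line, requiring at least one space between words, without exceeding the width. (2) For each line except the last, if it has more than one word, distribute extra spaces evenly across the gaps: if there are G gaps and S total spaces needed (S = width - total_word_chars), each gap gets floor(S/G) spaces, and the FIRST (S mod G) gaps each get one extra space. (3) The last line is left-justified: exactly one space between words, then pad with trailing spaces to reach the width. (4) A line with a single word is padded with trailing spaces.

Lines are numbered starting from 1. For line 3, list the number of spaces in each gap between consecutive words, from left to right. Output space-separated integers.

Answer: 1 1

Derivation:
Line 1: ['support', 'and'] (min_width=11, slack=3)
Line 2: ['program', 'ant'] (min_width=11, slack=3)
Line 3: ['butter', 'is', 'book'] (min_width=14, slack=0)
Line 4: ['deep', 'vector'] (min_width=11, slack=3)
Line 5: ['tower', 'of', 'at'] (min_width=11, slack=3)
Line 6: ['light', 'tomato'] (min_width=12, slack=2)
Line 7: ['machine'] (min_width=7, slack=7)
Line 8: ['lightbulb'] (min_width=9, slack=5)
Line 9: ['matrix', 'bird'] (min_width=11, slack=3)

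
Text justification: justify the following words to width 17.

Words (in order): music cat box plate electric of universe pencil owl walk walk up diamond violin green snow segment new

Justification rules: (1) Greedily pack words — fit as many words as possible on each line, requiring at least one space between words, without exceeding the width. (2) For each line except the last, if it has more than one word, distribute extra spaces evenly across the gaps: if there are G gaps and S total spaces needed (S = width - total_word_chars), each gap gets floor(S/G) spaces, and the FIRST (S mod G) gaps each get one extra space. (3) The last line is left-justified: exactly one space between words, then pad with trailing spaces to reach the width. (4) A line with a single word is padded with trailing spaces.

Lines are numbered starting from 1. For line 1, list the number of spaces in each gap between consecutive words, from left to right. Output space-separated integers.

Answer: 3 3

Derivation:
Line 1: ['music', 'cat', 'box'] (min_width=13, slack=4)
Line 2: ['plate', 'electric', 'of'] (min_width=17, slack=0)
Line 3: ['universe', 'pencil'] (min_width=15, slack=2)
Line 4: ['owl', 'walk', 'walk', 'up'] (min_width=16, slack=1)
Line 5: ['diamond', 'violin'] (min_width=14, slack=3)
Line 6: ['green', 'snow'] (min_width=10, slack=7)
Line 7: ['segment', 'new'] (min_width=11, slack=6)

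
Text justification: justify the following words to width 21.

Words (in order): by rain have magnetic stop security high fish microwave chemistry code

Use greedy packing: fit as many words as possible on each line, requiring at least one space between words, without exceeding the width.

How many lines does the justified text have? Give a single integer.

Answer: 4

Derivation:
Line 1: ['by', 'rain', 'have', 'magnetic'] (min_width=21, slack=0)
Line 2: ['stop', 'security', 'high'] (min_width=18, slack=3)
Line 3: ['fish', 'microwave'] (min_width=14, slack=7)
Line 4: ['chemistry', 'code'] (min_width=14, slack=7)
Total lines: 4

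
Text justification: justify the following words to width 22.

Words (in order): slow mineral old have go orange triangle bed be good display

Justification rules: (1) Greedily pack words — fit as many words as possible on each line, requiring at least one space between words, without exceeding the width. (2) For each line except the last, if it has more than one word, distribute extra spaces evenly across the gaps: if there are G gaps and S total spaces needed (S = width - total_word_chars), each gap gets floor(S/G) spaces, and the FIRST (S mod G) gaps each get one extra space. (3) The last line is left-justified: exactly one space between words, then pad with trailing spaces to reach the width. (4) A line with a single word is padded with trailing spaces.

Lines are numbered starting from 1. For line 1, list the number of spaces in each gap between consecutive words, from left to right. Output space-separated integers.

Answer: 2 1 1

Derivation:
Line 1: ['slow', 'mineral', 'old', 'have'] (min_width=21, slack=1)
Line 2: ['go', 'orange', 'triangle', 'bed'] (min_width=22, slack=0)
Line 3: ['be', 'good', 'display'] (min_width=15, slack=7)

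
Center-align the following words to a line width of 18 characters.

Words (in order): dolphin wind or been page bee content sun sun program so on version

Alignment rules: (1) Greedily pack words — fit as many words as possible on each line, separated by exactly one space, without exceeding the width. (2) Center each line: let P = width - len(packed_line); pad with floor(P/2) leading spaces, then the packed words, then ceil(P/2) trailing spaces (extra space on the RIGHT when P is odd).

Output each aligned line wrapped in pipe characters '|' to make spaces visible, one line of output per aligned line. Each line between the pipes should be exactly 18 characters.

Answer: | dolphin wind or  |
|  been page bee   |
| content sun sun  |
|  program so on   |
|     version      |

Derivation:
Line 1: ['dolphin', 'wind', 'or'] (min_width=15, slack=3)
Line 2: ['been', 'page', 'bee'] (min_width=13, slack=5)
Line 3: ['content', 'sun', 'sun'] (min_width=15, slack=3)
Line 4: ['program', 'so', 'on'] (min_width=13, slack=5)
Line 5: ['version'] (min_width=7, slack=11)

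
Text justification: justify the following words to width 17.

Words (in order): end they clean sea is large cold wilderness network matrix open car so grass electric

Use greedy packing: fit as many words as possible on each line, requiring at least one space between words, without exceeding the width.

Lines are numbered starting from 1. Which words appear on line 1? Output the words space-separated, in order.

Line 1: ['end', 'they', 'clean'] (min_width=14, slack=3)
Line 2: ['sea', 'is', 'large', 'cold'] (min_width=17, slack=0)
Line 3: ['wilderness'] (min_width=10, slack=7)
Line 4: ['network', 'matrix'] (min_width=14, slack=3)
Line 5: ['open', 'car', 'so', 'grass'] (min_width=17, slack=0)
Line 6: ['electric'] (min_width=8, slack=9)

Answer: end they clean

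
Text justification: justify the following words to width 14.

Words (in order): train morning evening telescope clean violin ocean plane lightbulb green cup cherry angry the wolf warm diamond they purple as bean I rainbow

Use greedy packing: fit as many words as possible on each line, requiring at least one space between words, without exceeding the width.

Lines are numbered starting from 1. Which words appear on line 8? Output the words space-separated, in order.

Line 1: ['train', 'morning'] (min_width=13, slack=1)
Line 2: ['evening'] (min_width=7, slack=7)
Line 3: ['telescope'] (min_width=9, slack=5)
Line 4: ['clean', 'violin'] (min_width=12, slack=2)
Line 5: ['ocean', 'plane'] (min_width=11, slack=3)
Line 6: ['lightbulb'] (min_width=9, slack=5)
Line 7: ['green', 'cup'] (min_width=9, slack=5)
Line 8: ['cherry', 'angry'] (min_width=12, slack=2)
Line 9: ['the', 'wolf', 'warm'] (min_width=13, slack=1)
Line 10: ['diamond', 'they'] (min_width=12, slack=2)
Line 11: ['purple', 'as', 'bean'] (min_width=14, slack=0)
Line 12: ['I', 'rainbow'] (min_width=9, slack=5)

Answer: cherry angry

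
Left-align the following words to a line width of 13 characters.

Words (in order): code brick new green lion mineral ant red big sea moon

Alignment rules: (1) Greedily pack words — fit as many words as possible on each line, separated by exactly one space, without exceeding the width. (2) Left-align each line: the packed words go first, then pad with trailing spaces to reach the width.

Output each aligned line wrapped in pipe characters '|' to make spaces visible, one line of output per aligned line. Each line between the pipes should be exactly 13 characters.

Line 1: ['code', 'brick'] (min_width=10, slack=3)
Line 2: ['new', 'green'] (min_width=9, slack=4)
Line 3: ['lion', 'mineral'] (min_width=12, slack=1)
Line 4: ['ant', 'red', 'big'] (min_width=11, slack=2)
Line 5: ['sea', 'moon'] (min_width=8, slack=5)

Answer: |code brick   |
|new green    |
|lion mineral |
|ant red big  |
|sea moon     |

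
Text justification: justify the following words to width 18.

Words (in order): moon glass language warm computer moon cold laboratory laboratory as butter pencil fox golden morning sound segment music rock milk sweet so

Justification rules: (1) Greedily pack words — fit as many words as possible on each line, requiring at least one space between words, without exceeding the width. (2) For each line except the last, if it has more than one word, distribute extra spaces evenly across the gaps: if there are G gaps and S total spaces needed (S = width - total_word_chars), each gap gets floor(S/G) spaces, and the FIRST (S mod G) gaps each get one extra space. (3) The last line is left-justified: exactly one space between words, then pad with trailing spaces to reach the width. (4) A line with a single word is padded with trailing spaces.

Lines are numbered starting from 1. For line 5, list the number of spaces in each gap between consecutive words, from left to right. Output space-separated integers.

Answer: 6

Derivation:
Line 1: ['moon', 'glass'] (min_width=10, slack=8)
Line 2: ['language', 'warm'] (min_width=13, slack=5)
Line 3: ['computer', 'moon', 'cold'] (min_width=18, slack=0)
Line 4: ['laboratory'] (min_width=10, slack=8)
Line 5: ['laboratory', 'as'] (min_width=13, slack=5)
Line 6: ['butter', 'pencil', 'fox'] (min_width=17, slack=1)
Line 7: ['golden', 'morning'] (min_width=14, slack=4)
Line 8: ['sound', 'segment'] (min_width=13, slack=5)
Line 9: ['music', 'rock', 'milk'] (min_width=15, slack=3)
Line 10: ['sweet', 'so'] (min_width=8, slack=10)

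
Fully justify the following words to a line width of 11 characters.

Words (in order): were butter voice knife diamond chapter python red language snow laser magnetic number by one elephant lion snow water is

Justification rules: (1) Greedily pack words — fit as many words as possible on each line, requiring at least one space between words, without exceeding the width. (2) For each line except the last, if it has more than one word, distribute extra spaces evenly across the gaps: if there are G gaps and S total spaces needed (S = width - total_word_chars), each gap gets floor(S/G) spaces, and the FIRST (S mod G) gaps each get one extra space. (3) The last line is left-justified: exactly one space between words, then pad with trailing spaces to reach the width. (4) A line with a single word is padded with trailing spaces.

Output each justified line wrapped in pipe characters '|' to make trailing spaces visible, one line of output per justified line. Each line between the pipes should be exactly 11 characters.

Answer: |were butter|
|voice knife|
|diamond    |
|chapter    |
|python  red|
|language   |
|snow  laser|
|magnetic   |
|number   by|
|one        |
|elephant   |
|lion   snow|
|water is   |

Derivation:
Line 1: ['were', 'butter'] (min_width=11, slack=0)
Line 2: ['voice', 'knife'] (min_width=11, slack=0)
Line 3: ['diamond'] (min_width=7, slack=4)
Line 4: ['chapter'] (min_width=7, slack=4)
Line 5: ['python', 'red'] (min_width=10, slack=1)
Line 6: ['language'] (min_width=8, slack=3)
Line 7: ['snow', 'laser'] (min_width=10, slack=1)
Line 8: ['magnetic'] (min_width=8, slack=3)
Line 9: ['number', 'by'] (min_width=9, slack=2)
Line 10: ['one'] (min_width=3, slack=8)
Line 11: ['elephant'] (min_width=8, slack=3)
Line 12: ['lion', 'snow'] (min_width=9, slack=2)
Line 13: ['water', 'is'] (min_width=8, slack=3)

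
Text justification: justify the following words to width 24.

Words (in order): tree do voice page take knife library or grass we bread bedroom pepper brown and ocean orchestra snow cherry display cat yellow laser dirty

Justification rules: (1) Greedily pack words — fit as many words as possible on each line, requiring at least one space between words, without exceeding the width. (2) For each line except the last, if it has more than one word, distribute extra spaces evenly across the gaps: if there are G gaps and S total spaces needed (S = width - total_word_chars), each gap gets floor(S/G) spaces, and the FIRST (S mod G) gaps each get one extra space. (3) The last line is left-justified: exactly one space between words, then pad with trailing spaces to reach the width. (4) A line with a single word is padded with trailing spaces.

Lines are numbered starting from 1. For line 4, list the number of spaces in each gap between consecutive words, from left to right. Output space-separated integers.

Line 1: ['tree', 'do', 'voice', 'page', 'take'] (min_width=23, slack=1)
Line 2: ['knife', 'library', 'or', 'grass'] (min_width=22, slack=2)
Line 3: ['we', 'bread', 'bedroom', 'pepper'] (min_width=23, slack=1)
Line 4: ['brown', 'and', 'ocean'] (min_width=15, slack=9)
Line 5: ['orchestra', 'snow', 'cherry'] (min_width=21, slack=3)
Line 6: ['display', 'cat', 'yellow', 'laser'] (min_width=24, slack=0)
Line 7: ['dirty'] (min_width=5, slack=19)

Answer: 6 5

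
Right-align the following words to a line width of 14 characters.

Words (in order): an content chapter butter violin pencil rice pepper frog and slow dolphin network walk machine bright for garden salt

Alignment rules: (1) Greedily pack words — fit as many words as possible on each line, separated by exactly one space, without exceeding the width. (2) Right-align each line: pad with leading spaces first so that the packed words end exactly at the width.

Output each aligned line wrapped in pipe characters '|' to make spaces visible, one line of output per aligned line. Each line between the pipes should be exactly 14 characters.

Answer: |    an content|
|chapter butter|
| violin pencil|
|   rice pepper|
| frog and slow|
|       dolphin|
|  network walk|
|machine bright|
|    for garden|
|          salt|

Derivation:
Line 1: ['an', 'content'] (min_width=10, slack=4)
Line 2: ['chapter', 'butter'] (min_width=14, slack=0)
Line 3: ['violin', 'pencil'] (min_width=13, slack=1)
Line 4: ['rice', 'pepper'] (min_width=11, slack=3)
Line 5: ['frog', 'and', 'slow'] (min_width=13, slack=1)
Line 6: ['dolphin'] (min_width=7, slack=7)
Line 7: ['network', 'walk'] (min_width=12, slack=2)
Line 8: ['machine', 'bright'] (min_width=14, slack=0)
Line 9: ['for', 'garden'] (min_width=10, slack=4)
Line 10: ['salt'] (min_width=4, slack=10)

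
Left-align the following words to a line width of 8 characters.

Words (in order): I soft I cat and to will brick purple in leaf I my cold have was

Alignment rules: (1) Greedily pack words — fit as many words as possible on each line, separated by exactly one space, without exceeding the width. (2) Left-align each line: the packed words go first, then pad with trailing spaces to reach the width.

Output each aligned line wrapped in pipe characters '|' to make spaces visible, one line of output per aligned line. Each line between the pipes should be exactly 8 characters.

Answer: |I soft I|
|cat and |
|to will |
|brick   |
|purple  |
|in leaf |
|I my    |
|cold    |
|have was|

Derivation:
Line 1: ['I', 'soft', 'I'] (min_width=8, slack=0)
Line 2: ['cat', 'and'] (min_width=7, slack=1)
Line 3: ['to', 'will'] (min_width=7, slack=1)
Line 4: ['brick'] (min_width=5, slack=3)
Line 5: ['purple'] (min_width=6, slack=2)
Line 6: ['in', 'leaf'] (min_width=7, slack=1)
Line 7: ['I', 'my'] (min_width=4, slack=4)
Line 8: ['cold'] (min_width=4, slack=4)
Line 9: ['have', 'was'] (min_width=8, slack=0)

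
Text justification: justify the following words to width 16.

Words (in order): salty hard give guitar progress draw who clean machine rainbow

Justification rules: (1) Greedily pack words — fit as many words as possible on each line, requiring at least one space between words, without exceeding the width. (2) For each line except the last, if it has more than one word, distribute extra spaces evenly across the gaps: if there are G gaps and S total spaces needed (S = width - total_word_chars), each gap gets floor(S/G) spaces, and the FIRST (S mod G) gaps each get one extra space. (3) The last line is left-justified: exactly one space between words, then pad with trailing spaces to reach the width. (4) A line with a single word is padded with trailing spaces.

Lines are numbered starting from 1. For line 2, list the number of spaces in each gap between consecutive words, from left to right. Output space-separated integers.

Line 1: ['salty', 'hard', 'give'] (min_width=15, slack=1)
Line 2: ['guitar', 'progress'] (min_width=15, slack=1)
Line 3: ['draw', 'who', 'clean'] (min_width=14, slack=2)
Line 4: ['machine', 'rainbow'] (min_width=15, slack=1)

Answer: 2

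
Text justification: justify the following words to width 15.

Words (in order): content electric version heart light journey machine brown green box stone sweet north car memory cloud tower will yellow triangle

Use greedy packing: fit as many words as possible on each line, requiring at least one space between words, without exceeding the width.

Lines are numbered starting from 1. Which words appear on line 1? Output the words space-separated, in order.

Answer: content

Derivation:
Line 1: ['content'] (min_width=7, slack=8)
Line 2: ['electric'] (min_width=8, slack=7)
Line 3: ['version', 'heart'] (min_width=13, slack=2)
Line 4: ['light', 'journey'] (min_width=13, slack=2)
Line 5: ['machine', 'brown'] (min_width=13, slack=2)
Line 6: ['green', 'box', 'stone'] (min_width=15, slack=0)
Line 7: ['sweet', 'north', 'car'] (min_width=15, slack=0)
Line 8: ['memory', 'cloud'] (min_width=12, slack=3)
Line 9: ['tower', 'will'] (min_width=10, slack=5)
Line 10: ['yellow', 'triangle'] (min_width=15, slack=0)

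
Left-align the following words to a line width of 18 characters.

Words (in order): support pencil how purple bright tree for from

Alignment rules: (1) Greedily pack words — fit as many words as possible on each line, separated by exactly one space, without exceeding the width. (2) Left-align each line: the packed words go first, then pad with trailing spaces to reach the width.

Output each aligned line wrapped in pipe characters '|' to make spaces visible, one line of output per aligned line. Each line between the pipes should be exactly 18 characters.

Answer: |support pencil how|
|purple bright tree|
|for from          |

Derivation:
Line 1: ['support', 'pencil', 'how'] (min_width=18, slack=0)
Line 2: ['purple', 'bright', 'tree'] (min_width=18, slack=0)
Line 3: ['for', 'from'] (min_width=8, slack=10)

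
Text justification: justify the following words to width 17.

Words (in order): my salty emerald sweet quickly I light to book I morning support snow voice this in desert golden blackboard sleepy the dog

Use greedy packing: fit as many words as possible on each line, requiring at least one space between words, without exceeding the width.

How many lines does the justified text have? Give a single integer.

Answer: 8

Derivation:
Line 1: ['my', 'salty', 'emerald'] (min_width=16, slack=1)
Line 2: ['sweet', 'quickly', 'I'] (min_width=15, slack=2)
Line 3: ['light', 'to', 'book', 'I'] (min_width=15, slack=2)
Line 4: ['morning', 'support'] (min_width=15, slack=2)
Line 5: ['snow', 'voice', 'this'] (min_width=15, slack=2)
Line 6: ['in', 'desert', 'golden'] (min_width=16, slack=1)
Line 7: ['blackboard', 'sleepy'] (min_width=17, slack=0)
Line 8: ['the', 'dog'] (min_width=7, slack=10)
Total lines: 8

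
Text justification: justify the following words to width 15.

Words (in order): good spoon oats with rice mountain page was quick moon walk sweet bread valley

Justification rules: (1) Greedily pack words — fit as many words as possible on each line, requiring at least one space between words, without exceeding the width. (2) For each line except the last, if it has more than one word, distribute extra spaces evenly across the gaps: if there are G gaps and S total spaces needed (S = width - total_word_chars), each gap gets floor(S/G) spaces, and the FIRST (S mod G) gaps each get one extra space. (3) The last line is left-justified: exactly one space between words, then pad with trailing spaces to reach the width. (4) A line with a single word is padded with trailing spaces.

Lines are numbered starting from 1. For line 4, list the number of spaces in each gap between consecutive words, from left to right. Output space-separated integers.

Line 1: ['good', 'spoon', 'oats'] (min_width=15, slack=0)
Line 2: ['with', 'rice'] (min_width=9, slack=6)
Line 3: ['mountain', 'page'] (min_width=13, slack=2)
Line 4: ['was', 'quick', 'moon'] (min_width=14, slack=1)
Line 5: ['walk', 'sweet'] (min_width=10, slack=5)
Line 6: ['bread', 'valley'] (min_width=12, slack=3)

Answer: 2 1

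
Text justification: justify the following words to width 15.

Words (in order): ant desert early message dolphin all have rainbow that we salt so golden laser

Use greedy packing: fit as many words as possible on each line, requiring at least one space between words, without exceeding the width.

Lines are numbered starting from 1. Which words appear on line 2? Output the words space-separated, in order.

Answer: early message

Derivation:
Line 1: ['ant', 'desert'] (min_width=10, slack=5)
Line 2: ['early', 'message'] (min_width=13, slack=2)
Line 3: ['dolphin', 'all'] (min_width=11, slack=4)
Line 4: ['have', 'rainbow'] (min_width=12, slack=3)
Line 5: ['that', 'we', 'salt', 'so'] (min_width=15, slack=0)
Line 6: ['golden', 'laser'] (min_width=12, slack=3)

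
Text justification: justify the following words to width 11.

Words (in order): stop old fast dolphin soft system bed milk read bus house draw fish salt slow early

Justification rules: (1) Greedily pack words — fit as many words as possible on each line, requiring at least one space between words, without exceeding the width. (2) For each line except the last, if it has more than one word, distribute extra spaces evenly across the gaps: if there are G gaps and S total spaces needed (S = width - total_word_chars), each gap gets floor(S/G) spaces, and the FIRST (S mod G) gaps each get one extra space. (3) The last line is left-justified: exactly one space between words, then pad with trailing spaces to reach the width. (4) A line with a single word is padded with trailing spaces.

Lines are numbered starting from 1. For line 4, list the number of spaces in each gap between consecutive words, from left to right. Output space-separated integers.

Line 1: ['stop', 'old'] (min_width=8, slack=3)
Line 2: ['fast'] (min_width=4, slack=7)
Line 3: ['dolphin'] (min_width=7, slack=4)
Line 4: ['soft', 'system'] (min_width=11, slack=0)
Line 5: ['bed', 'milk'] (min_width=8, slack=3)
Line 6: ['read', 'bus'] (min_width=8, slack=3)
Line 7: ['house', 'draw'] (min_width=10, slack=1)
Line 8: ['fish', 'salt'] (min_width=9, slack=2)
Line 9: ['slow', 'early'] (min_width=10, slack=1)

Answer: 1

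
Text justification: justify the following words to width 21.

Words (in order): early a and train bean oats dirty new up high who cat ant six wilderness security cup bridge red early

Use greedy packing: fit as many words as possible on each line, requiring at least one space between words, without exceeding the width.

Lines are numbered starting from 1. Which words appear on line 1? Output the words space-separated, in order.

Line 1: ['early', 'a', 'and', 'train'] (min_width=17, slack=4)
Line 2: ['bean', 'oats', 'dirty', 'new'] (min_width=19, slack=2)
Line 3: ['up', 'high', 'who', 'cat', 'ant'] (min_width=19, slack=2)
Line 4: ['six', 'wilderness'] (min_width=14, slack=7)
Line 5: ['security', 'cup', 'bridge'] (min_width=19, slack=2)
Line 6: ['red', 'early'] (min_width=9, slack=12)

Answer: early a and train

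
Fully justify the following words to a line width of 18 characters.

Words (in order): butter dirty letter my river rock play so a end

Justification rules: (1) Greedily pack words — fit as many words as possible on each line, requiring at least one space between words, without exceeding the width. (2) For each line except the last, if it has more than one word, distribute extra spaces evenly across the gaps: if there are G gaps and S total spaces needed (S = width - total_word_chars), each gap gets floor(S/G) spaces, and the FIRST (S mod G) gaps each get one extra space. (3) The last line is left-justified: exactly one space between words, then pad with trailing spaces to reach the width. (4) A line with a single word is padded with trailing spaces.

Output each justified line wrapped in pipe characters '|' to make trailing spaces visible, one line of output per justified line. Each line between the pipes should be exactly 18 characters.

Answer: |butter       dirty|
|letter   my  river|
|rock play so a end|

Derivation:
Line 1: ['butter', 'dirty'] (min_width=12, slack=6)
Line 2: ['letter', 'my', 'river'] (min_width=15, slack=3)
Line 3: ['rock', 'play', 'so', 'a', 'end'] (min_width=18, slack=0)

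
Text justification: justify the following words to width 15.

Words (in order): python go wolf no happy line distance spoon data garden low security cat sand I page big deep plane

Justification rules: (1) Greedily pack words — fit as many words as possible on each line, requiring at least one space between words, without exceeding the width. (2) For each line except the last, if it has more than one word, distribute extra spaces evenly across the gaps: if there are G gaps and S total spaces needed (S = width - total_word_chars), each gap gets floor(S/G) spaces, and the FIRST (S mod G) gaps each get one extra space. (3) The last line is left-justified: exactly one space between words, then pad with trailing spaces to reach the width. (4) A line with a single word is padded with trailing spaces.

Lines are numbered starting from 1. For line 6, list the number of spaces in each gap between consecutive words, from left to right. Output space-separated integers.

Answer: 1 1 1

Derivation:
Line 1: ['python', 'go', 'wolf'] (min_width=14, slack=1)
Line 2: ['no', 'happy', 'line'] (min_width=13, slack=2)
Line 3: ['distance', 'spoon'] (min_width=14, slack=1)
Line 4: ['data', 'garden', 'low'] (min_width=15, slack=0)
Line 5: ['security', 'cat'] (min_width=12, slack=3)
Line 6: ['sand', 'I', 'page', 'big'] (min_width=15, slack=0)
Line 7: ['deep', 'plane'] (min_width=10, slack=5)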